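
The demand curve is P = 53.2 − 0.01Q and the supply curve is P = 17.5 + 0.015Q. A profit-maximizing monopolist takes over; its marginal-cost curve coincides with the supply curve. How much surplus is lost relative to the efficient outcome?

2080.80

Competitive equilibrium: 53.2 − 0.01Q = 17.5 + 0.015Q → Q* = 1428, P* = 38.92.
Marginal revenue: MR = 53.2 − 0.02Q. Set MR = MC: 53.2 − 0.02Q = 17.5 + 0.015Q → Q_m = 1020.
Price P_m = 53.2 − 0.01·1020 = 43; MC(Q_m) = 17.5 + 0.015·1020 = 32.8.
Competitive Q* = 1428, so ΔQ = 408; wedge = 43 − 32.8 = 10.2.
Welfare loss = ½ × 408 × 10.2 = 2080.80.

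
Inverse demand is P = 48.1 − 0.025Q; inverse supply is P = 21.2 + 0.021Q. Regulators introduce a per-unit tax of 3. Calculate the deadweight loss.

Competitive equilibrium: 48.1 − 0.025Q = 21.2 + 0.021Q → Q* = 584.7826, P* = 33.4804.
With the tax, the buyer price exceeds the seller price by 3: (48.1 − 0.025Q) − (21.2 + 0.021Q) = 3 → Q' = 519.5652.
ΔQ = 584.7826 − 519.5652 = 65.2174; the wedge equals the tax, 3.
Deadweight loss = ½ × 65.2174 × 3 = 97.83.

97.83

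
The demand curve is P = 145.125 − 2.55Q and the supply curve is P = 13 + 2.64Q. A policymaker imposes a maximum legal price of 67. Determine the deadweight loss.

64.95

Competitive equilibrium: 145.125 − 2.55Q = 13 + 2.64Q → Q* = 25.45761, P* = 80.20809.
At the ceiling P = 67, quantity supplied = (67 − 13)/2.64 = 20.45455.
Willingness to pay at Q' = 20.45455: 145.125 − 2.55·20.45455 = 92.9659.
ΔQ = 25.45761 − 20.45455 = 5.00306; wedge = 92.9659 − 67 = 25.9659.
Welfare loss = ½ × 5.00306 × 25.9659 = 64.95.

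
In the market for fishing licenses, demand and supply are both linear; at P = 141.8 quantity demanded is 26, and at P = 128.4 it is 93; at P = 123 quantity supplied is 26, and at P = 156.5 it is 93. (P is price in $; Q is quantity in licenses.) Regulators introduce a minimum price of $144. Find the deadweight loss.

$501.61

Demand slope = (128.4 − 141.8)/(93 − 26) = −0.2, so P = 147 − 0.2Q.
Supply slope = (156.5 − 123)/(93 − 26) = 0.5, so P = 110 + 0.5Q.
Competitive equilibrium: 147 − 0.2Q = 110 + 0.5Q → Q* = 52.8571, P* = 136.4286.
At the floor P = 144, quantity demanded = (147 − 144)/0.2 = 15.
Sellers' marginal cost at Q' = 15: 110 + 0.5·15 = 117.5.
ΔQ = 52.8571 − 15 = 37.8571; wedge = 144 − 117.5 = 26.5.
DWL = ½ × 37.8571 × 26.5 = $501.61.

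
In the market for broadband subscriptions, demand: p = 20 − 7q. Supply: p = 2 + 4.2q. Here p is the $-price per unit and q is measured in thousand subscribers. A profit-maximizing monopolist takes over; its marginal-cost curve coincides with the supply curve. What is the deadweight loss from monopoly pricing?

$2.14 thousand

Competitive equilibrium: 20 − 7q = 2 + 4.2q → q* = 1.6071, p* = 8.75.
Marginal revenue: MR = 20 − 14q. Set MR = MC: 20 − 14q = 2 + 4.2q → q_m = 0.989.
Price p_m = 20 − 7·0.989 = 13.077; MC(q_m) = 2 + 4.2·0.989 = 6.1538.
Competitive q* = 1.6071, so Δq = 0.6181; wedge = 13.077 − 6.1538 = 6.9232.
The triangle = ½ × 0.6181 × 6.9232 = $2.14 thousand.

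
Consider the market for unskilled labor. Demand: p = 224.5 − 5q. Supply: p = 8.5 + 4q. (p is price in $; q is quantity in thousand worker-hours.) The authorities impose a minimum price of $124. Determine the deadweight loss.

Competitive equilibrium: 224.5 − 5q = 8.5 + 4q → q* = 24, p* = 104.5.
At the floor p = 124, quantity demanded = (224.5 − 124)/5 = 20.1.
Sellers' marginal cost at q' = 20.1: 8.5 + 4·20.1 = 88.9.
Δq = 24 − 20.1 = 3.9; wedge = 124 − 88.9 = 35.1.
The triangle = ½ × 3.9 × 35.1 = $68.445 thousand.

$68.445 thousand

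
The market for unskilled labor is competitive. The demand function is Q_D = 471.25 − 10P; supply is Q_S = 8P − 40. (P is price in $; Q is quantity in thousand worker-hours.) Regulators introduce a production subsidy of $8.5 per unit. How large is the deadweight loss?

$160.56 thousand

In inverse form: demand P = 47.125 − 0.1Q, supply P = 5 + 0.125Q.
Competitive equilibrium: 47.125 − 0.1Q = 5 + 0.125Q → Q* = 187.2222, P* = 28.4028.
The subsidy lowers effective supply by 8.5: P = 0.125Q − 3.5.
New quantity: 47.125 − 0.1Q = 0.125Q − 3.5 → Q' = 225.
Overproduction ΔQ = 225 − 187.2222 = 37.7778; wedge = subsidy = 8.5.
DWL = ½ × 37.7778 × 8.5 = $160.56 thousand.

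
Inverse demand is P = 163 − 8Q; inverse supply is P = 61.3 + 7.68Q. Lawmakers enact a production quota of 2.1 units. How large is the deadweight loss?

Competitive equilibrium: 163 − 8Q = 61.3 + 7.68Q → Q* = 6.486, P* = 111.1122.
At Q = 2.1: demand price = 163 − 8·2.1 = 146.2; supply price = 61.3 + 7.68·2.1 = 77.428.
ΔQ = 6.486 − 2.1 = 4.386; wedge = 146.2 − 77.428 = 68.772.
Welfare loss = ½ × 4.386 × 68.772 = 150.82.

150.82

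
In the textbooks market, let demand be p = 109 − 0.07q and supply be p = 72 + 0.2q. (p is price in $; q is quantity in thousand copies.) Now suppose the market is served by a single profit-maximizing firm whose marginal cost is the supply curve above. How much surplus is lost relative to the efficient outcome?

Competitive equilibrium: 109 − 0.07q = 72 + 0.2q → q* = 137.037, p* = 99.4074.
Marginal revenue: MR = 109 − 0.14q. Set MR = MC: 109 − 0.14q = 72 + 0.2q → q_m = 108.8235.
Price p_m = 109 − 0.07·108.8235 = 101.3824; MC(q_m) = 72 + 0.2·108.8235 = 93.7647.
Competitive q* = 137.037, so Δq = 28.2135; wedge = 101.3824 − 93.7647 = 7.6177.
DWL = ½ × 28.2135 × 7.6177 = $107.46 thousand.

$107.46 thousand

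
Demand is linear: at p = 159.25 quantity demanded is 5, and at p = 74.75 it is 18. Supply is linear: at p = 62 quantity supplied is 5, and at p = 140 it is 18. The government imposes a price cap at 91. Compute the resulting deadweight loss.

Demand slope = (74.75 − 159.25)/(18 − 5) = −6.5, so p = 191.75 − 6.5q.
Supply slope = (140 − 62)/(18 − 5) = 6, so p = 32 + 6q.
Competitive equilibrium: 191.75 − 6.5q = 32 + 6q → q* = 12.78, p* = 108.68.
At the ceiling p = 91, quantity supplied = (91 − 32)/6 = 9.8333.
Willingness to pay at q' = 9.8333: 191.75 − 6.5·9.8333 = 127.8336.
Δq = 12.78 − 9.8333 = 2.9467; wedge = 127.8336 − 91 = 36.8336.
The triangle = ½ × 2.9467 × 36.8336 = 54.27.

54.27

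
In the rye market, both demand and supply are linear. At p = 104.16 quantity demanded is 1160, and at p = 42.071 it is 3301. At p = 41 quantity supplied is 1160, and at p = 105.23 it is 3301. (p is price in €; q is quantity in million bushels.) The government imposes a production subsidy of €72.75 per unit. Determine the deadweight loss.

€44852.22 million

Demand slope = (42.071 − 104.16)/(3301 − 1160) = −0.029, so p = 137.8 − 0.029q.
Supply slope = (105.23 − 41)/(3301 − 1160) = 0.03, so p = 6.2 + 0.03q.
Competitive equilibrium: 137.8 − 0.029q = 6.2 + 0.03q → q* = 2230.5085, p* = 73.1153.
The subsidy lowers effective supply by 72.75: p = 0.03q − 66.55.
New quantity: 137.8 − 0.029q = 0.03q − 66.55 → q' = 3463.5593.
Overproduction Δq = 3463.5593 − 2230.5085 = 1233.0508; wedge = subsidy = 72.75.
The triangle = ½ × 1233.0508 × 72.75 = €44852.22 million.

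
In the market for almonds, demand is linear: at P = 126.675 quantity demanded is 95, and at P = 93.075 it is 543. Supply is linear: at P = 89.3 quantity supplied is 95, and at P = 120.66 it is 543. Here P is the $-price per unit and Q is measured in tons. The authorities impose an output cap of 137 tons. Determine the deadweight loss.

$3375

Demand slope = (93.075 − 126.675)/(543 − 95) = −0.075, so P = 133.8 − 0.075Q.
Supply slope = (120.66 − 89.3)/(543 − 95) = 0.07, so P = 82.65 + 0.07Q.
Competitive equilibrium: 133.8 − 0.075Q = 82.65 + 0.07Q → Q* = 352.7586, P* = 107.3431.
At Q = 137: demand price = 133.8 − 0.075·137 = 123.525; supply price = 82.65 + 0.07·137 = 92.24.
ΔQ = 352.7586 − 137 = 215.7586; wedge = 123.525 − 92.24 = 31.285.
Welfare loss = ½ × 215.7586 × 31.285 = $3375.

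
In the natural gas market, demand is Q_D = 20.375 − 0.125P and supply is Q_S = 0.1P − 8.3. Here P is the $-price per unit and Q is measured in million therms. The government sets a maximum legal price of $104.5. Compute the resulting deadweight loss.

$47.38 million

In inverse form: demand P = 163 − 8Q, supply P = 83 + 10Q.
Competitive equilibrium: 163 − 8Q = 83 + 10Q → Q* = 4.4444, P* = 127.4444.
At the ceiling P = 104.5, quantity supplied = (104.5 − 83)/10 = 2.15.
Willingness to pay at Q' = 2.15: 163 − 8·2.15 = 145.8.
ΔQ = 4.4444 − 2.15 = 2.2944; wedge = 145.8 − 104.5 = 41.3.
The triangle = ½ × 2.2944 × 41.3 = $47.38 million.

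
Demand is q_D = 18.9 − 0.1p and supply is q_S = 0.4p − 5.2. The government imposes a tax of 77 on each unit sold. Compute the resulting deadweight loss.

237.16

In inverse form: demand p = 189 − 10q, supply p = 13 + 2.5q.
Competitive equilibrium: 189 − 10q = 13 + 2.5q → q* = 14.08, p* = 48.2.
With the tax, the buyer price exceeds the seller price by 77: (189 − 10q) − (13 + 2.5q) = 77 → q' = 7.92.
Δq = 14.08 − 7.92 = 6.16; the wedge equals the tax, 77.
Welfare loss = ½ × 6.16 × 77 = 237.16.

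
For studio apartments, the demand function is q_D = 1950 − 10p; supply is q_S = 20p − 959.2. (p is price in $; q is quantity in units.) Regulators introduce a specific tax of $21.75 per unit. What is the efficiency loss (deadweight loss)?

$1576.875

In inverse form: demand p = 195 − 0.1q, supply p = 47.96 + 0.05q.
Competitive equilibrium: 195 − 0.1q = 47.96 + 0.05q → q* = 980.2667, p* = 96.9733.
With the tax, the buyer price exceeds the seller price by 21.75: (195 − 0.1q) − (47.96 + 0.05q) = 21.75 → q' = 835.2667.
Δq = 980.2667 − 835.2667 = 145; the wedge equals the tax, 21.75.
Welfare loss = ½ × 145 × 21.75 = $1576.875.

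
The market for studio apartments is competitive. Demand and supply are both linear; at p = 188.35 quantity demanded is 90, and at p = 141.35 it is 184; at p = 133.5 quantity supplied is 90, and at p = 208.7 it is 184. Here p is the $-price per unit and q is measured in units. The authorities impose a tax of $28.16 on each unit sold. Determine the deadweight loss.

Demand slope = (141.35 − 188.35)/(184 − 90) = −0.5, so p = 233.35 − 0.5q.
Supply slope = (208.7 − 133.5)/(184 − 90) = 0.8, so p = 61.5 + 0.8q.
Competitive equilibrium: 233.35 − 0.5q = 61.5 + 0.8q → q* = 132.1923, p* = 167.2538.
With the tax, the buyer price exceeds the seller price by 28.16: (233.35 − 0.5q) − (61.5 + 0.8q) = 28.16 → q' = 110.5308.
Δq = 132.1923 − 110.5308 = 21.6615; the wedge equals the tax, 28.16.
DWL = ½ × 21.6615 × 28.16 = $304.99.

$304.99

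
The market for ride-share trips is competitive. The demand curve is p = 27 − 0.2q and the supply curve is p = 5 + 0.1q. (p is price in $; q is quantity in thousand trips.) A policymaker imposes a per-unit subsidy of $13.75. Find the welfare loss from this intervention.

Competitive equilibrium: 27 − 0.2q = 5 + 0.1q → q* = 73.3333, p* = 12.3333.
The subsidy lowers effective supply by 13.75: p = 0.1q − 8.75.
New quantity: 27 − 0.2q = 0.1q − 8.75 → q' = 119.1667.
Overproduction Δq = 119.1667 − 73.3333 = 45.8334; wedge = subsidy = 13.75.
DWL = ½ × 45.8334 × 13.75 = $315.10 thousand.

$315.10 thousand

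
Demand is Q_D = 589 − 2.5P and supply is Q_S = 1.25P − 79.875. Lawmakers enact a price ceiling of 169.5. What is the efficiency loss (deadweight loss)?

73.70

In inverse form: demand P = 235.6 − 0.4Q, supply P = 63.9 + 0.8Q.
Competitive equilibrium: 235.6 − 0.4Q = 63.9 + 0.8Q → Q* = 143.0833, P* = 178.3667.
At the ceiling P = 169.5, quantity supplied = (169.5 − 63.9)/0.8 = 132.
Willingness to pay at Q' = 132: 235.6 − 0.4·132 = 182.8.
ΔQ = 143.0833 − 132 = 11.0833; wedge = 182.8 − 169.5 = 13.3.
Welfare loss = ½ × 11.0833 × 13.3 = 73.70.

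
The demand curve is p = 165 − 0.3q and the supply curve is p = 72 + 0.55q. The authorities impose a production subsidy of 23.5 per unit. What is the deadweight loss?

Competitive equilibrium: 165 − 0.3q = 72 + 0.55q → q* = 109.4118, p* = 132.1765.
The subsidy lowers effective supply by 23.5: p = 48.5 + 0.55q.
New quantity: 165 − 0.3q = 48.5 + 0.55q → q' = 137.0588.
Overproduction Δq = 137.0588 − 109.4118 = 27.647; wedge = subsidy = 23.5.
Welfare loss = ½ × 27.647 × 23.5 = 324.85.

324.85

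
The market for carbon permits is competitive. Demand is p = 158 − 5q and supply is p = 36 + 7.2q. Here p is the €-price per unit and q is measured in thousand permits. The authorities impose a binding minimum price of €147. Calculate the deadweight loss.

€371.124 thousand

Competitive equilibrium: 158 − 5q = 36 + 7.2q → q* = 10, p* = 108.
At the floor p = 147, quantity demanded = (158 − 147)/5 = 2.2.
Sellers' marginal cost at q' = 2.2: 36 + 7.2·2.2 = 51.84.
Δq = 10 − 2.2 = 7.8; wedge = 147 − 51.84 = 95.16.
The triangle = ½ × 7.8 × 95.16 = €371.124 thousand.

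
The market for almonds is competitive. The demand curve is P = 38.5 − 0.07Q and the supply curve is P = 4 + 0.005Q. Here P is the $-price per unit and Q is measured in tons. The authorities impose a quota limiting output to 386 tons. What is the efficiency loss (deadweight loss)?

Competitive equilibrium: 38.5 − 0.07Q = 4 + 0.005Q → Q* = 460, P* = 6.3.
At Q = 386: demand price = 38.5 − 0.07·386 = 11.48; supply price = 4 + 0.005·386 = 5.93.
ΔQ = 460 − 386 = 74; wedge = 11.48 − 5.93 = 5.55.
Deadweight loss = ½ × 74 × 5.55 = $205.35.

$205.35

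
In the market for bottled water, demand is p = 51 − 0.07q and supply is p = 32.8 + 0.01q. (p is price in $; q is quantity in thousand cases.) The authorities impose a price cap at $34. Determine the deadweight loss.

$462.25 thousand

Competitive equilibrium: 51 − 0.07q = 32.8 + 0.01q → q* = 227.5, p* = 35.075.
At the ceiling p = 34, quantity supplied = (34 − 32.8)/0.01 = 120.
Willingness to pay at q' = 120: 51 − 0.07·120 = 42.6.
Δq = 227.5 − 120 = 107.5; wedge = 42.6 − 34 = 8.6.
The triangle = ½ × 107.5 × 8.6 = $462.25 thousand.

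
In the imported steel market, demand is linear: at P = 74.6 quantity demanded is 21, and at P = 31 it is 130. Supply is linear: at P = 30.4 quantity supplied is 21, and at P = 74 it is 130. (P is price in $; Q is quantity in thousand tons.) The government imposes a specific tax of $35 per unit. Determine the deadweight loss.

Demand slope = (31 − 74.6)/(130 − 21) = −0.4, so P = 83 − 0.4Q.
Supply slope = (74 − 30.4)/(130 − 21) = 0.4, so P = 22 + 0.4Q.
Competitive equilibrium: 83 − 0.4Q = 22 + 0.4Q → Q* = 76.25, P* = 52.5.
With the tax, the buyer price exceeds the seller price by 35: (83 − 0.4Q) − (22 + 0.4Q) = 35 → Q' = 32.5.
ΔQ = 76.25 − 32.5 = 43.75; the wedge equals the tax, 35.
DWL = ½ × 43.75 × 35 = $765.625 thousand.

$765.625 thousand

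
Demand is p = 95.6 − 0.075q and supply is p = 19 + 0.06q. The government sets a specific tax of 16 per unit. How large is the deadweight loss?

Competitive equilibrium: 95.6 − 0.075q = 19 + 0.06q → q* = 567.4074, p* = 53.0444.
With the tax, the buyer price exceeds the seller price by 16: (95.6 − 0.075q) − (19 + 0.06q) = 16 → q' = 448.8889.
Δq = 567.4074 − 448.8889 = 118.5185; the wedge equals the tax, 16.
DWL = ½ × 118.5185 × 16 = 948.15.

948.15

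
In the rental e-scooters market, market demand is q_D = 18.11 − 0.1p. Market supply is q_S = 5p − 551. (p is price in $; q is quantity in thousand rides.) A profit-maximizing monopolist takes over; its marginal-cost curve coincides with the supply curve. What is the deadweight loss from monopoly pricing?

In inverse form: demand p = 181.1 − 10q, supply p = 110.2 + 0.2q.
Competitive equilibrium: 181.1 − 10q = 110.2 + 0.2q → q* = 6.951, p* = 111.5902.
Marginal revenue: MR = 181.1 − 20q. Set MR = MC: 181.1 − 20q = 110.2 + 0.2q → q_m = 3.5099.
Price p_m = 181.1 − 10·3.5099 = 146.001; MC(q_m) = 110.2 + 0.2·3.5099 = 110.902.
Competitive q* = 6.951, so Δq = 3.4411; wedge = 146.001 − 110.902 = 35.099.
The triangle = ½ × 3.4411 × 35.099 = $60.39 thousand.

$60.39 thousand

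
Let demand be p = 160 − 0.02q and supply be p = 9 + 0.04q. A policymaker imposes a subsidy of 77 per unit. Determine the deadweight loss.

49408.33

Competitive equilibrium: 160 − 0.02q = 9 + 0.04q → q* = 2516.6667, p* = 109.6667.
The subsidy lowers effective supply by 77: p = 0.04q − 68.
New quantity: 160 − 0.02q = 0.04q − 68 → q' = 3800.
Overproduction Δq = 3800 − 2516.6667 = 1283.3333; wedge = subsidy = 77.
Deadweight loss = ½ × 1283.3333 × 77 = 49408.33.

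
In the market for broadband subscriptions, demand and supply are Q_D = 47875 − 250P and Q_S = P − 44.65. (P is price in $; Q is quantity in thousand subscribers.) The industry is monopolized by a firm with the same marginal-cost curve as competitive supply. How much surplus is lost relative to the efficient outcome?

$0.17 thousand

In inverse form: demand P = 191.5 − 0.004Q, supply P = 44.65 + Q.
Competitive equilibrium: 191.5 − 0.004Q = 44.65 + Q → Q* = 146.2649, P* = 190.9149.
Marginal revenue: MR = 191.5 − 0.008Q. Set MR = MC: 191.5 − 0.008Q = 44.65 + Q → Q_m = 145.6845.
Price P_m = 191.5 − 0.004·145.6845 = 190.9173; MC(Q_m) = 44.65 + 1·145.6845 = 190.3345.
Competitive Q* = 146.2649, so ΔQ = 0.5804; wedge = 190.9173 − 190.3345 = 0.5828.
DWL = ½ × 0.5804 × 0.5828 = $0.17 thousand.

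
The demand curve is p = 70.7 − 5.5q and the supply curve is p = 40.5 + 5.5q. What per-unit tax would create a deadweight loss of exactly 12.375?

Competitive equilibrium: 70.7 − 5.5q = 40.5 + 5.5q → q* = 2.7455, p* = 55.6.
A tax t gives Δq = t/11 and wedge t, so DWL = t²/22.
t²/22 = 12.375 → t² = 272.25 → t = 16.5.

16.5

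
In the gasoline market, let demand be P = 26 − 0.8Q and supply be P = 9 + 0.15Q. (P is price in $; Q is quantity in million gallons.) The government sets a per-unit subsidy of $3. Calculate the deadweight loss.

Competitive equilibrium: 26 − 0.8Q = 9 + 0.15Q → Q* = 17.8947, P* = 11.6842.
The subsidy lowers effective supply by 3: P = 6 + 0.15Q.
New quantity: 26 − 0.8Q = 6 + 0.15Q → Q' = 21.0526.
Overproduction ΔQ = 21.0526 − 17.8947 = 3.1579; wedge = subsidy = 3.
Deadweight loss = ½ × 3.1579 × 3 = $4.74 million.

$4.74 million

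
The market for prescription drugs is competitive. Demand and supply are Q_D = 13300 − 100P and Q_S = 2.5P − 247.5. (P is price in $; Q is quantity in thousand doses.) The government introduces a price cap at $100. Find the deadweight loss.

$1326.04 thousand

In inverse form: demand P = 133 − 0.01Q, supply P = 99 + 0.4Q.
Competitive equilibrium: 133 − 0.01Q = 99 + 0.4Q → Q* = 82.9268, P* = 132.1707.
At the ceiling P = 100, quantity supplied = (100 − 99)/0.4 = 2.5.
Willingness to pay at Q' = 2.5: 133 − 0.01·2.5 = 132.975.
ΔQ = 82.9268 − 2.5 = 80.4268; wedge = 132.975 − 100 = 32.975.
Welfare loss = ½ × 80.4268 × 32.975 = $1326.04 thousand.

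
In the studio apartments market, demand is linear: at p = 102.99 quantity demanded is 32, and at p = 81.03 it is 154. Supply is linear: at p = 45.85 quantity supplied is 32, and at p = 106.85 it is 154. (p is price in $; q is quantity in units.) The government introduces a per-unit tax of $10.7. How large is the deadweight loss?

$84.18

Demand slope = (81.03 − 102.99)/(154 − 32) = −0.18, so p = 108.75 − 0.18q.
Supply slope = (106.85 − 45.85)/(154 − 32) = 0.5, so p = 29.85 + 0.5q.
Competitive equilibrium: 108.75 − 0.18q = 29.85 + 0.5q → q* = 116.0294, p* = 87.8647.
With the tax, the buyer price exceeds the seller price by 10.7: (108.75 − 0.18q) − (29.85 + 0.5q) = 10.7 → q' = 100.2941.
Δq = 116.0294 − 100.2941 = 15.7353; the wedge equals the tax, 10.7.
The triangle = ½ × 15.7353 × 10.7 = $84.18.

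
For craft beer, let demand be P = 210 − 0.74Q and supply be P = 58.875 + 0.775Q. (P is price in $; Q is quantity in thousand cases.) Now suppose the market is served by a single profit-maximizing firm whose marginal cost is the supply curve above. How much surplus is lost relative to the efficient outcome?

Competitive equilibrium: 210 − 0.74Q = 58.875 + 0.775Q → Q* = 99.7525, P* = 136.1832.
Marginal revenue: MR = 210 − 1.48Q. Set MR = MC: 210 − 1.48Q = 58.875 + 0.775Q → Q_m = 67.0177.
Price P_m = 210 − 0.74·67.0177 = 160.4069; MC(Q_m) = 58.875 + 0.775·67.0177 = 110.8137.
Competitive Q* = 99.7525, so ΔQ = 32.7348; wedge = 160.4069 − 110.8137 = 49.5932.
The triangle = ½ × 32.7348 × 49.5932 = $811.71 thousand.

$811.71 thousand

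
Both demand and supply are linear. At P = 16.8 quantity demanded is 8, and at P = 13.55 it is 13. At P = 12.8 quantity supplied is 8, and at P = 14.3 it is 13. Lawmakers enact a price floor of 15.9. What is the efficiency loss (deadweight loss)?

3.79

Demand slope = (13.55 − 16.8)/(13 − 8) = −0.65, so P = 22 − 0.65Q.
Supply slope = (14.3 − 12.8)/(13 − 8) = 0.3, so P = 10.4 + 0.3Q.
Competitive equilibrium: 22 − 0.65Q = 10.4 + 0.3Q → Q* = 12.2105, P* = 14.0632.
At the floor P = 15.9, quantity demanded = (22 − 15.9)/0.65 = 9.3846.
Sellers' marginal cost at Q' = 9.3846: 10.4 + 0.3·9.3846 = 13.2154.
ΔQ = 12.2105 − 9.3846 = 2.8259; wedge = 15.9 − 13.2154 = 2.6846.
Deadweight loss = ½ × 2.8259 × 2.6846 = 3.79.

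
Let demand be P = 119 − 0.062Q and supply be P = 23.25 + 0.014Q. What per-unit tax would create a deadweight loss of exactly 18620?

Competitive equilibrium: 119 − 0.062Q = 23.25 + 0.014Q → Q* = 1259.8684, P* = 40.8882.
A tax t gives ΔQ = t/0.076 and wedge t, so DWL = t²/0.152.
t²/0.152 = 18620 → t² = 2830.24 → t = 53.2.

53.2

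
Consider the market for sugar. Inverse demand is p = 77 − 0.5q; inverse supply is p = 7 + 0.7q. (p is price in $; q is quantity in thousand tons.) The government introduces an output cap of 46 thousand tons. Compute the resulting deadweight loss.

Competitive equilibrium: 77 − 0.5q = 7 + 0.7q → q* = 58.3333, p* = 47.8333.
At q = 46: demand price = 77 − 0.5·46 = 54; supply price = 7 + 0.7·46 = 39.2.
Δq = 58.3333 − 46 = 12.3333; wedge = 54 − 39.2 = 14.8.
Welfare loss = ½ × 12.3333 × 14.8 = $91.27 thousand.

$91.27 thousand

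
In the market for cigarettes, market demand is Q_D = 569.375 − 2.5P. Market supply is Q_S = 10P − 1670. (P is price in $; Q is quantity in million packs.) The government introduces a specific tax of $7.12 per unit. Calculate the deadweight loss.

In inverse form: demand P = 227.75 − 0.4Q, supply P = 167 + 0.1Q.
Competitive equilibrium: 227.75 − 0.4Q = 167 + 0.1Q → Q* = 121.5, P* = 179.15.
With the tax, the buyer price exceeds the seller price by 7.12: (227.75 − 0.4Q) − (167 + 0.1Q) = 7.12 → Q' = 107.26.
ΔQ = 121.5 − 107.26 = 14.24; the wedge equals the tax, 7.12.
The triangle = ½ × 14.24 × 7.12 = $50.69 million.

$50.69 million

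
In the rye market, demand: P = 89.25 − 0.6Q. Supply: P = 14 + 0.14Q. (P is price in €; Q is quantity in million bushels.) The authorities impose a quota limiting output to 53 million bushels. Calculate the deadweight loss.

Competitive equilibrium: 89.25 − 0.6Q = 14 + 0.14Q → Q* = 101.6892, P* = 28.2365.
At Q = 53: demand price = 89.25 − 0.6·53 = 57.45; supply price = 14 + 0.14·53 = 21.42.
ΔQ = 101.6892 − 53 = 48.6892; wedge = 57.45 − 21.42 = 36.03.
DWL = ½ × 48.6892 × 36.03 = €877.14 million.

€877.14 million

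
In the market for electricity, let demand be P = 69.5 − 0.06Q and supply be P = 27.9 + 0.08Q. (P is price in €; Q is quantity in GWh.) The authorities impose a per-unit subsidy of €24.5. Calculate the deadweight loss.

€2143.75

Competitive equilibrium: 69.5 − 0.06Q = 27.9 + 0.08Q → Q* = 297.1429, P* = 51.6714.
The subsidy lowers effective supply by 24.5: P = 3.4 + 0.08Q.
New quantity: 69.5 − 0.06Q = 3.4 + 0.08Q → Q' = 472.1429.
Overproduction ΔQ = 472.1429 − 297.1429 = 175; wedge = subsidy = 24.5.
DWL = ½ × 175 × 24.5 = €2143.75.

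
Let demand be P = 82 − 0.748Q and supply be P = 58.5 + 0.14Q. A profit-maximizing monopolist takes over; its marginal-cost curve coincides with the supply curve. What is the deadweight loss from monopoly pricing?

Competitive equilibrium: 82 − 0.748Q = 58.5 + 0.14Q → Q* = 26.464, P* = 62.205.
Marginal revenue: MR = 82 − 1.496Q. Set MR = MC: 82 − 1.496Q = 58.5 + 0.14Q → Q_m = 14.3643.
Price P_m = 82 − 0.748·14.3643 = 71.2555; MC(Q_m) = 58.5 + 0.14·14.3643 = 60.511.
Competitive Q* = 26.464, so ΔQ = 12.0997; wedge = 71.2555 − 60.511 = 10.7445.
Deadweight loss = ½ × 12.0997 × 10.7445 = 65.

65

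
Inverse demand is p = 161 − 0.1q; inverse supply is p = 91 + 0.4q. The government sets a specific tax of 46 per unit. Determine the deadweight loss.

Competitive equilibrium: 161 − 0.1q = 91 + 0.4q → q* = 140, p* = 147.
With the tax, the buyer price exceeds the seller price by 46: (161 − 0.1q) − (91 + 0.4q) = 46 → q' = 48.
Δq = 140 − 48 = 92; the wedge equals the tax, 46.
Deadweight loss = ½ × 92 × 46 = 2116.

2116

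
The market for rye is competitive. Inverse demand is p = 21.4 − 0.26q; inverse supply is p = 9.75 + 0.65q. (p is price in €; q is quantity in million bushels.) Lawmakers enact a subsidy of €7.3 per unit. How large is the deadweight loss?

Competitive equilibrium: 21.4 − 0.26q = 9.75 + 0.65q → q* = 12.8022, p* = 18.0714.
The subsidy lowers effective supply by 7.3: p = 2.45 + 0.65q.
New quantity: 21.4 − 0.26q = 2.45 + 0.65q → q' = 20.8242.
Overproduction Δq = 20.8242 − 12.8022 = 8.022; wedge = subsidy = 7.3.
The triangle = ½ × 8.022 × 7.3 = €29.28 million.

€29.28 million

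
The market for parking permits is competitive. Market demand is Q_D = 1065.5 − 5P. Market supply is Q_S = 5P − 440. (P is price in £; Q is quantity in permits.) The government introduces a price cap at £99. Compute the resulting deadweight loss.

£13287.01

In inverse form: demand P = 213.1 − 0.2Q, supply P = 88 + 0.2Q.
Competitive equilibrium: 213.1 − 0.2Q = 88 + 0.2Q → Q* = 312.75, P* = 150.55.
At the ceiling P = 99, quantity supplied = (99 − 88)/0.2 = 55.
Willingness to pay at Q' = 55: 213.1 − 0.2·55 = 202.1.
ΔQ = 312.75 − 55 = 257.75; wedge = 202.1 − 99 = 103.1.
Welfare loss = ½ × 257.75 × 103.1 = £13287.01.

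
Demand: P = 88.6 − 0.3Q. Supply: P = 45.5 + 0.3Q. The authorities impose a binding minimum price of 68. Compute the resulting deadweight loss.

3.01

Competitive equilibrium: 88.6 − 0.3Q = 45.5 + 0.3Q → Q* = 71.8333, P* = 67.05.
At the floor P = 68, quantity demanded = (88.6 − 68)/0.3 = 68.6667.
Sellers' marginal cost at Q' = 68.6667: 45.5 + 0.3·68.6667 = 66.1.
ΔQ = 71.8333 − 68.6667 = 3.1666; wedge = 68 − 66.1 = 1.9.
Deadweight loss = ½ × 3.1666 × 1.9 = 3.01.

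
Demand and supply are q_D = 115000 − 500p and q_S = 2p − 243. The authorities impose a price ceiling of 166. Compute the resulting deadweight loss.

4057.02

In inverse form: demand p = 230 − 0.002q, supply p = 121.5 + 0.5q.
Competitive equilibrium: 230 − 0.002q = 121.5 + 0.5q → q* = 216.1355, p* = 229.5677.
At the ceiling p = 166, quantity supplied = (166 − 121.5)/0.5 = 89.
Willingness to pay at q' = 89: 230 − 0.002·89 = 229.822.
Δq = 216.1355 − 89 = 127.1355; wedge = 229.822 − 166 = 63.822.
Deadweight loss = ½ × 127.1355 × 63.822 = 4057.02.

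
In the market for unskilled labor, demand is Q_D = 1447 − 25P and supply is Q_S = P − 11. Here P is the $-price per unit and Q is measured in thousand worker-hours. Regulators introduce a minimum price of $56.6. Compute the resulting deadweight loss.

In inverse form: demand P = 57.88 − 0.04Q, supply P = 11 + Q.
Competitive equilibrium: 57.88 − 0.04Q = 11 + Q → Q* = 45.0769, P* = 56.0769.
At the floor P = 56.6, quantity demanded = (57.88 − 56.6)/0.04 = 32.
Sellers' marginal cost at Q' = 32: 11 + 1·32 = 43.
ΔQ = 45.0769 − 32 = 13.0769; wedge = 56.6 − 43 = 13.6.
The triangle = ½ × 13.0769 × 13.6 = $88.92 thousand.

$88.92 thousand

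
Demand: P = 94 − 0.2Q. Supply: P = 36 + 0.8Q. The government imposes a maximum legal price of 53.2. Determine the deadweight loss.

666.125

Competitive equilibrium: 94 − 0.2Q = 36 + 0.8Q → Q* = 58, P* = 82.4.
At the ceiling P = 53.2, quantity supplied = (53.2 − 36)/0.8 = 21.5.
Willingness to pay at Q' = 21.5: 94 − 0.2·21.5 = 89.7.
ΔQ = 58 − 21.5 = 36.5; wedge = 89.7 − 53.2 = 36.5.
The triangle = ½ × 36.5 × 36.5 = 666.125.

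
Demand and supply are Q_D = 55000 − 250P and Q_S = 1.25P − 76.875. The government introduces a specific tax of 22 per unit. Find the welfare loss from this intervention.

In inverse form: demand P = 220 − 0.004Q, supply P = 61.5 + 0.8Q.
Competitive equilibrium: 220 − 0.004Q = 61.5 + 0.8Q → Q* = 197.1393, P* = 219.2114.
With the tax, the buyer price exceeds the seller price by 22: (220 − 0.004Q) − (61.5 + 0.8Q) = 22 → Q' = 169.7761.
ΔQ = 197.1393 − 169.7761 = 27.3632; the wedge equals the tax, 22.
DWL = ½ × 27.3632 × 22 = 301.

301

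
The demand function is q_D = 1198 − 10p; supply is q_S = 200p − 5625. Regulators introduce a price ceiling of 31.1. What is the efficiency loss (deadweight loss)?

4060.19

In inverse form: demand p = 119.8 − 0.1q, supply p = 28.125 + 0.005q.
Competitive equilibrium: 119.8 − 0.1q = 28.125 + 0.005q → q* = 873.0952, p* = 32.4905.
At the ceiling p = 31.1, quantity supplied = (31.1 − 28.125)/0.005 = 595.
Willingness to pay at q' = 595: 119.8 − 0.1·595 = 60.3.
Δq = 873.0952 − 595 = 278.0952; wedge = 60.3 − 31.1 = 29.2.
The triangle = ½ × 278.0952 × 29.2 = 4060.19.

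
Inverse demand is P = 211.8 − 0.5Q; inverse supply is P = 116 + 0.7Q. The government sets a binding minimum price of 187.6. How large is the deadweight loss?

Competitive equilibrium: 211.8 − 0.5Q = 116 + 0.7Q → Q* = 79.8333, P* = 171.8833.
At the floor P = 187.6, quantity demanded = (211.8 − 187.6)/0.5 = 48.4.
Sellers' marginal cost at Q' = 48.4: 116 + 0.7·48.4 = 149.88.
ΔQ = 79.8333 − 48.4 = 31.4333; wedge = 187.6 − 149.88 = 37.72.
DWL = ½ × 31.4333 × 37.72 = 592.83.

592.83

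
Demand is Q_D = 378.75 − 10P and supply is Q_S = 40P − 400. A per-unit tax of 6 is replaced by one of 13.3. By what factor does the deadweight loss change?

In inverse form: demand P = 37.875 − 0.1Q, supply P = 10 + 0.025Q.
Competitive equilibrium: 37.875 − 0.1Q = 10 + 0.025Q → Q* = 223, P* = 15.575.
For a per-unit tax t: ΔQ = t/0.125, so DWL = ½·t·(t/0.125) = t²/0.25.
At t = 6: DWL = 144. At t = 13.3: DWL = 707.56.
Ratio = (13.3/6)² = 4.914.

4.914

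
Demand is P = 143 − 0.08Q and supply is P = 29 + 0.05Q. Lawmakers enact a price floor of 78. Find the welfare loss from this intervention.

Competitive equilibrium: 143 − 0.08Q = 29 + 0.05Q → Q* = 876.9231, P* = 72.8462.
At the floor P = 78, quantity demanded = (143 − 78)/0.08 = 812.5.
Sellers' marginal cost at Q' = 812.5: 29 + 0.05·812.5 = 69.625.
ΔQ = 876.9231 − 812.5 = 64.4231; wedge = 78 − 69.625 = 8.375.
DWL = ½ × 64.4231 × 8.375 = 269.77.

269.77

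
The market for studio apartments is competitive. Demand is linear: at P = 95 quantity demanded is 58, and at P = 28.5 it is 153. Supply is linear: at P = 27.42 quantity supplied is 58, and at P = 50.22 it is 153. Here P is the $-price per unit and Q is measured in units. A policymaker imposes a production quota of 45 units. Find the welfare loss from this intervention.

$3387.26

Demand slope = (28.5 − 95)/(153 − 58) = −0.7, so P = 135.6 − 0.7Q.
Supply slope = (50.22 − 27.42)/(153 − 58) = 0.24, so P = 13.5 + 0.24Q.
Competitive equilibrium: 135.6 − 0.7Q = 13.5 + 0.24Q → Q* = 129.89362, P* = 44.67447.
At Q = 45: demand price = 135.6 − 0.7·45 = 104.1; supply price = 13.5 + 0.24·45 = 24.3.
ΔQ = 129.89362 − 45 = 84.89362; wedge = 104.1 − 24.3 = 79.8.
Welfare loss = ½ × 84.89362 × 79.8 = $3387.26.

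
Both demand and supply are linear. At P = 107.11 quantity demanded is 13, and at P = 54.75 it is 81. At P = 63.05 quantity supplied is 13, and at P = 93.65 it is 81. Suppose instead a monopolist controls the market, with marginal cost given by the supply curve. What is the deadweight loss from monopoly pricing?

220.31

Demand slope = (54.75 − 107.11)/(81 − 13) = −0.77, so P = 117.12 − 0.77Q.
Supply slope = (93.65 − 63.05)/(81 − 13) = 0.45, so P = 57.2 + 0.45Q.
Competitive equilibrium: 117.12 − 0.77Q = 57.2 + 0.45Q → Q* = 49.1148, P* = 79.3016.
Marginal revenue: MR = 117.12 − 1.54Q. Set MR = MC: 117.12 − 1.54Q = 57.2 + 0.45Q → Q_m = 30.1106.
Price P_m = 117.12 − 0.77·30.1106 = 93.9348; MC(Q_m) = 57.2 + 0.45·30.1106 = 70.7498.
Competitive Q* = 49.1148, so ΔQ = 19.0042; wedge = 93.9348 − 70.7498 = 23.185.
Welfare loss = ½ × 19.0042 × 23.185 = 220.31.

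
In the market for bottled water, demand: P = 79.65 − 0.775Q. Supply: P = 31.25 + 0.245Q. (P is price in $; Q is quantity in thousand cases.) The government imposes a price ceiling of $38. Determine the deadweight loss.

$201.96 thousand

Competitive equilibrium: 79.65 − 0.775Q = 31.25 + 0.245Q → Q* = 47.45098, P* = 42.87549.
At the ceiling P = 38, quantity supplied = (38 − 31.25)/0.245 = 27.55102.
Willingness to pay at Q' = 27.55102: 79.65 − 0.775·27.55102 = 58.29796.
ΔQ = 47.45098 − 27.55102 = 19.89996; wedge = 58.29796 − 38 = 20.29796.
Welfare loss = ½ × 19.89996 × 20.29796 = $201.96 thousand.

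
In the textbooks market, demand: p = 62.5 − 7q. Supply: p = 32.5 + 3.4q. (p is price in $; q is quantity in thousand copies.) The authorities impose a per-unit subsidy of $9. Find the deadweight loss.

Competitive equilibrium: 62.5 − 7q = 32.5 + 3.4q → q* = 2.8846, p* = 42.3077.
The subsidy lowers effective supply by 9: p = 23.5 + 3.4q.
New quantity: 62.5 − 7q = 23.5 + 3.4q → q' = 3.75.
Overproduction Δq = 3.75 − 2.8846 = 0.8654; wedge = subsidy = 9.
DWL = ½ × 0.8654 × 9 = $3.89 thousand.

$3.89 thousand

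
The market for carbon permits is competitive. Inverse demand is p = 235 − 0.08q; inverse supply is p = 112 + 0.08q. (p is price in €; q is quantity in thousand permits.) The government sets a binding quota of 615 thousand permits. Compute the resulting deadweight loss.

Competitive equilibrium: 235 − 0.08q = 112 + 0.08q → q* = 768.75, p* = 173.5.
At q = 615: demand price = 235 − 0.08·615 = 185.8; supply price = 112 + 0.08·615 = 161.2.
Δq = 768.75 − 615 = 153.75; wedge = 185.8 − 161.2 = 24.6.
The triangle = ½ × 153.75 × 24.6 = €1891.125 thousand.

€1891.125 thousand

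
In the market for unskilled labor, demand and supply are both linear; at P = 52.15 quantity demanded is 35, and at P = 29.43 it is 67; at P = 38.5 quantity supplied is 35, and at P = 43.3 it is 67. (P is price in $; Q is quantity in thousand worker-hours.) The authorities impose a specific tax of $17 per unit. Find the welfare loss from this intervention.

Demand slope = (29.43 − 52.15)/(67 − 35) = −0.71, so P = 77 − 0.71Q.
Supply slope = (43.3 − 38.5)/(67 − 35) = 0.15, so P = 33.25 + 0.15Q.
Competitive equilibrium: 77 − 0.71Q = 33.25 + 0.15Q → Q* = 50.8721, P* = 40.8808.
With the tax, the buyer price exceeds the seller price by 17: (77 − 0.71Q) − (33.25 + 0.15Q) = 17 → Q' = 31.1047.
ΔQ = 50.8721 − 31.1047 = 19.7674; the wedge equals the tax, 17.
The triangle = ½ × 19.7674 × 17 = $168.02 thousand.

$168.02 thousand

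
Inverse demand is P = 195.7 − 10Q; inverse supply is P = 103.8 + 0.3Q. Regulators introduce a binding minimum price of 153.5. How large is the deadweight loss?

113.88

Competitive equilibrium: 195.7 − 10Q = 103.8 + 0.3Q → Q* = 8.9223, P* = 106.4767.
At the floor P = 153.5, quantity demanded = (195.7 − 153.5)/10 = 4.22.
Sellers' marginal cost at Q' = 4.22: 103.8 + 0.3·4.22 = 105.066.
ΔQ = 8.9223 − 4.22 = 4.7023; wedge = 153.5 − 105.066 = 48.434.
Deadweight loss = ½ × 4.7023 × 48.434 = 113.88.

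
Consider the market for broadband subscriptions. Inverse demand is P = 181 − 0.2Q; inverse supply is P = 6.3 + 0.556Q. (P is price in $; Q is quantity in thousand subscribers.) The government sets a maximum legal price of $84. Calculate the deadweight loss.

Competitive equilibrium: 181 − 0.2Q = 6.3 + 0.556Q → Q* = 231.0847, P* = 134.7831.
At the ceiling P = 84, quantity supplied = (84 − 6.3)/0.556 = 139.7482.
Willingness to pay at Q' = 139.7482: 181 − 0.2·139.7482 = 153.0504.
ΔQ = 231.0847 − 139.7482 = 91.3365; wedge = 153.0504 − 84 = 69.0504.
Welfare loss = ½ × 91.3365 × 69.0504 = $3153.41 thousand.

$3153.41 thousand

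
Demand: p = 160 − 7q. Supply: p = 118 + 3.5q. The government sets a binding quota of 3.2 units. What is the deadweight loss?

Competitive equilibrium: 160 − 7q = 118 + 3.5q → q* = 4, p* = 132.
At q = 3.2: demand price = 160 − 7·3.2 = 137.6; supply price = 118 + 3.5·3.2 = 129.2.
Δq = 4 − 3.2 = 0.8; wedge = 137.6 − 129.2 = 8.4.
DWL = ½ × 0.8 × 8.4 = 3.36.

3.36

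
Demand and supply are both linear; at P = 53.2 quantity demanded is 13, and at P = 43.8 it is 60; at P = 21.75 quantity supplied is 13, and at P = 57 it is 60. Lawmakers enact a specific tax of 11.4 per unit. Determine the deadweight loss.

Demand slope = (43.8 − 53.2)/(60 − 13) = −0.2, so P = 55.8 − 0.2Q.
Supply slope = (57 − 21.75)/(60 − 13) = 0.75, so P = 12 + 0.75Q.
Competitive equilibrium: 55.8 − 0.2Q = 12 + 0.75Q → Q* = 46.1053, P* = 46.5789.
With the tax, the buyer price exceeds the seller price by 11.4: (55.8 − 0.2Q) − (12 + 0.75Q) = 11.4 → Q' = 34.1053.
ΔQ = 46.1053 − 34.1053 = 12; the wedge equals the tax, 11.4.
Deadweight loss = ½ × 12 × 11.4 = 68.40.

68.40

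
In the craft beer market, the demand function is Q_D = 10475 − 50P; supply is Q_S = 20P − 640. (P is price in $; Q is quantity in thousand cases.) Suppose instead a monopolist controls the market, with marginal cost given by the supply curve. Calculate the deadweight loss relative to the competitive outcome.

In inverse form: demand P = 209.5 − 0.02Q, supply P = 32 + 0.05Q.
Competitive equilibrium: 209.5 − 0.02Q = 32 + 0.05Q → Q* = 2535.71429, P* = 158.78571.
Marginal revenue: MR = 209.5 − 0.04Q. Set MR = MC: 209.5 − 0.04Q = 32 + 0.05Q → Q_m = 1972.22222.
Price P_m = 209.5 − 0.02·1972.22222 = 170.05556; MC(Q_m) = 32 + 0.05·1972.22222 = 130.61111.
Competitive Q* = 2535.71429, so ΔQ = 563.49207; wedge = 170.05556 − 130.61111 = 39.44445.
The triangle = ½ × 563.49207 × 39.44445 = $11113.32 thousand.

$11113.32 thousand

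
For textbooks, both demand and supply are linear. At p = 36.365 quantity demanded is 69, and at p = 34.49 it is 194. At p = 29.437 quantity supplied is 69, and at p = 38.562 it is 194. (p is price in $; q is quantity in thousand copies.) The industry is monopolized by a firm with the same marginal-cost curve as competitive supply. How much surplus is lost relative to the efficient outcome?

$20.36 thousand

Demand slope = (34.49 − 36.365)/(194 − 69) = −0.015, so p = 37.4 − 0.015q.
Supply slope = (38.562 − 29.437)/(194 − 69) = 0.073, so p = 24.4 + 0.073q.
Competitive equilibrium: 37.4 − 0.015q = 24.4 + 0.073q → q* = 147.7273, p* = 35.1841.
Marginal revenue: MR = 37.4 − 0.03q. Set MR = MC: 37.4 − 0.03q = 24.4 + 0.073q → q_m = 126.2136.
Price p_m = 37.4 − 0.015·126.2136 = 35.5068; MC(q_m) = 24.4 + 0.073·126.2136 = 33.6136.
Competitive q* = 147.7273, so Δq = 21.5137; wedge = 35.5068 − 33.6136 = 1.8932.
Welfare loss = ½ × 21.5137 × 1.8932 = $20.36 thousand.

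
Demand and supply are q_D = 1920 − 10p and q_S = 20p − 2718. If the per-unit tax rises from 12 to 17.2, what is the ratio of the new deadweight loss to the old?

2.054

In inverse form: demand p = 192 − 0.1q, supply p = 135.9 + 0.05q.
Competitive equilibrium: 192 − 0.1q = 135.9 + 0.05q → q* = 374, p* = 154.6.
For a per-unit tax t: Δq = t/0.15, so DWL = ½·t·(t/0.15) = t²/0.3.
At t = 12: DWL = 480. At t = 17.2: DWL = 986.133.
Ratio = (17.2/12)² = 2.054.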